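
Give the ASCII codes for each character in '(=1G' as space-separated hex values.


String: '(=1G'  (4 characters)
Per-character ASCII lookup:
  '(': special character: '(' = 40 → 0x28
  '=': special character: '=' = 61 → 0x3D
  '1': digits start at 48: '1' = 48 + 1 = 49 → 0x31
  'G': uppercase starts at 65: 'G' = 65 + 6 = 71 → 0x47
= 0x28 0x3D 0x31 0x47


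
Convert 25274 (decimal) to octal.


Divide by 8 repeatedly:
25274 ÷ 8 = 3159 remainder 2
3159 ÷ 8 = 394 remainder 7
394 ÷ 8 = 49 remainder 2
49 ÷ 8 = 6 remainder 1
6 ÷ 8 = 0 remainder 6
Reading remainders bottom-up:
= 0o61272


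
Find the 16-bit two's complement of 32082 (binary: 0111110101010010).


Original: 0111110101010010
Step 1 - Invert all bits: 1000001010101101
Step 2 - Add 1: 1000001010101101 + 1
= 1000001010101110 (represents -32082)


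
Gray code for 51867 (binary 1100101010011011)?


Binary: 1100101010011011
Gray code: G = B XOR (B >> 1)
B >> 1 = 0110010101001101
1100101010011011 XOR 0110010101001101:
  1 XOR 0 = 1
  1 XOR 1 = 0
  0 XOR 1 = 1
  0 XOR 0 = 0
  1 XOR 0 = 1
  0 XOR 1 = 1
  1 XOR 0 = 1
  0 XOR 1 = 1
  1 XOR 0 = 1
  0 XOR 1 = 1
  0 XOR 0 = 0
  1 XOR 0 = 1
  1 XOR 1 = 0
  0 XOR 1 = 1
  1 XOR 0 = 1
  1 XOR 1 = 0
= 1010111111010110


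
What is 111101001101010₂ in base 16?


Group into 4-bit nibbles: 0111101001101010
  0111 = 7
  1010 = A
  0110 = 6
  1010 = A
= 0x7A6A


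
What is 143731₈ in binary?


Each octal digit → 3 binary bits:
  1 = 001
  4 = 100
  3 = 011
  7 = 111
  3 = 011
  1 = 001
Concatenate: 001 100 011 111 011 001
= 001100011111011001


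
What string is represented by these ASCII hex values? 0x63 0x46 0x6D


Codes (hex): 0x63 0x46 0x6D
Per-code ASCII lookup:
  0x63 = 99  (range 97-122: lowercase, 99 - 97 = 2) → 'c'
  0x46 = 70  (range 65-90: uppercase, 70 - 65 = 5) → 'F'
  0x6D = 109  (range 97-122: lowercase, 109 - 97 = 12) → 'm'
= 'cFm'


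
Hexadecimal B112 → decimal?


Positional values:
Position 0: 2 × 16^0 = 2 × 1 = 2
Position 1: 1 × 16^1 = 1 × 16 = 16
Position 2: 1 × 16^2 = 1 × 256 = 256
Position 3: B × 16^3 = 11 × 4096 = 45056
Sum = 2 + 16 + 256 + 45056
= 45330


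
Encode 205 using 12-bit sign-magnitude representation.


Sign bit: 0 (positive)
Magnitude: 205 = 00011001101
= 000011001101


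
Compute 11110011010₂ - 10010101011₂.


Align and subtract column by column (LSB to MSB, borrowing when needed):
  11110011010
- 10010101011
  -----------
  col 0: (0 - 0 borrow-in) - 1 → borrow from next column: (0+2) - 1 = 1, borrow out 1
  col 1: (1 - 1 borrow-in) - 1 → borrow from next column: (0+2) - 1 = 1, borrow out 1
  col 2: (0 - 1 borrow-in) - 0 → borrow from next column: (-1+2) - 0 = 1, borrow out 1
  col 3: (1 - 1 borrow-in) - 1 → borrow from next column: (0+2) - 1 = 1, borrow out 1
  col 4: (1 - 1 borrow-in) - 0 → 0 - 0 = 0, borrow out 0
  col 5: (0 - 0 borrow-in) - 1 → borrow from next column: (0+2) - 1 = 1, borrow out 1
  col 6: (0 - 1 borrow-in) - 0 → borrow from next column: (-1+2) - 0 = 1, borrow out 1
  col 7: (1 - 1 borrow-in) - 1 → borrow from next column: (0+2) - 1 = 1, borrow out 1
  col 8: (1 - 1 borrow-in) - 0 → 0 - 0 = 0, borrow out 0
  col 9: (1 - 0 borrow-in) - 0 → 1 - 0 = 1, borrow out 0
  col 10: (1 - 0 borrow-in) - 1 → 1 - 1 = 0, borrow out 0
Reading bits MSB→LSB: 01011101111
Strip leading zeros: 1011101111
= 1011101111


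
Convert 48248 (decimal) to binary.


Divide by 2 repeatedly:
48248 ÷ 2 = 24124 remainder 0
24124 ÷ 2 = 12062 remainder 0
12062 ÷ 2 = 6031 remainder 0
6031 ÷ 2 = 3015 remainder 1
3015 ÷ 2 = 1507 remainder 1
1507 ÷ 2 = 753 remainder 1
753 ÷ 2 = 376 remainder 1
376 ÷ 2 = 188 remainder 0
188 ÷ 2 = 94 remainder 0
94 ÷ 2 = 47 remainder 0
47 ÷ 2 = 23 remainder 1
23 ÷ 2 = 11 remainder 1
11 ÷ 2 = 5 remainder 1
5 ÷ 2 = 2 remainder 1
2 ÷ 2 = 1 remainder 0
1 ÷ 2 = 0 remainder 1
Reading remainders bottom-up:
= 1011110001111000


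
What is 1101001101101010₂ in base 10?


Positional values:
Bit 1: 1 × 2^1 = 2
Bit 3: 1 × 2^3 = 8
Bit 5: 1 × 2^5 = 32
Bit 6: 1 × 2^6 = 64
Bit 8: 1 × 2^8 = 256
Bit 9: 1 × 2^9 = 512
Bit 12: 1 × 2^12 = 4096
Bit 14: 1 × 2^14 = 16384
Bit 15: 1 × 2^15 = 32768
Sum = 2 + 8 + 32 + 64 + 256 + 512 + 4096 + 16384 + 32768
= 54122


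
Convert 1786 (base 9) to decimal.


Positional values (base 9):
  6 × 9^0 = 6 × 1 = 6
  8 × 9^1 = 8 × 9 = 72
  7 × 9^2 = 7 × 81 = 567
  1 × 9^3 = 1 × 729 = 729
Sum = 6 + 72 + 567 + 729
= 1374


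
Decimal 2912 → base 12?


Divide by 12 repeatedly:
2912 ÷ 12 = 242 remainder 8
242 ÷ 12 = 20 remainder 2
20 ÷ 12 = 1 remainder 8
1 ÷ 12 = 0 remainder 1
Reading remainders bottom-up:
= 1828


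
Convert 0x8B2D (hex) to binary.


Each hex digit → 4 binary bits:
  8 = 1000
  B = 1011
  2 = 0010
  D = 1101
Concatenate: 1000 1011 0010 1101
= 1000101100101101


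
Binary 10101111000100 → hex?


Group into 4-bit nibbles: 0010101111000100
  0010 = 2
  1011 = B
  1100 = C
  0100 = 4
= 0x2BC4


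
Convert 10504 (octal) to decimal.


Positional values:
Position 0: 4 × 8^0 = 4
Position 1: 0 × 8^1 = 0
Position 2: 5 × 8^2 = 320
Position 3: 0 × 8^3 = 0
Position 4: 1 × 8^4 = 4096
Sum = 4 + 0 + 320 + 0 + 4096
= 4420


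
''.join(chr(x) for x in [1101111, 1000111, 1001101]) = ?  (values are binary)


Codes (binary): 1101111 1000111 1001101
Per-code ASCII lookup:
  1101111 = 111  (range 97-122: lowercase, 111 - 97 = 14) → 'o'
  1000111 = 71  (range 65-90: uppercase, 71 - 65 = 6) → 'G'
  1001101 = 77  (range 65-90: uppercase, 77 - 65 = 12) → 'M'
= 'oGM'


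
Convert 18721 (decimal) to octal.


Divide by 8 repeatedly:
18721 ÷ 8 = 2340 remainder 1
2340 ÷ 8 = 292 remainder 4
292 ÷ 8 = 36 remainder 4
36 ÷ 8 = 4 remainder 4
4 ÷ 8 = 0 remainder 4
Reading remainders bottom-up:
= 0o44441


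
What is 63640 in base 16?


Divide by 16 repeatedly:
63640 ÷ 16 = 3977 remainder 8 (8)
3977 ÷ 16 = 248 remainder 9 (9)
248 ÷ 16 = 15 remainder 8 (8)
15 ÷ 16 = 0 remainder 15 (F)
Reading remainders bottom-up:
= 0xF898


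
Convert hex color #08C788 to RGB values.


Hex: #08C788
R = 08₁₆ = 8
G = C7₁₆ = 199
B = 88₁₆ = 136
= RGB(8, 199, 136)


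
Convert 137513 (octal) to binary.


Each octal digit → 3 binary bits:
  1 = 001
  3 = 011
  7 = 111
  5 = 101
  1 = 001
  3 = 011
Concatenate: 001 011 111 101 001 011
= 001011111101001011


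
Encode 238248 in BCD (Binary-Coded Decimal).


Each digit → 4-bit binary:
  2 → 0010
  3 → 0011
  8 → 1000
  2 → 0010
  4 → 0100
  8 → 1000
= 0010 0011 1000 0010 0100 1000


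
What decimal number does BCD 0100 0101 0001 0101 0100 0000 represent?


Each 4-bit group → digit:
  0100 → 4
  0101 → 5
  0001 → 1
  0101 → 5
  0100 → 4
  0000 → 0
= 451540


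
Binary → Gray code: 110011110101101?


Binary: 110011110101101
Gray code: G = B XOR (B >> 1)
B >> 1 = 011001111010110
110011110101101 XOR 011001111010110:
  1 XOR 0 = 1
  1 XOR 1 = 0
  0 XOR 1 = 1
  0 XOR 0 = 0
  1 XOR 0 = 1
  1 XOR 1 = 0
  1 XOR 1 = 0
  1 XOR 1 = 0
  0 XOR 1 = 1
  1 XOR 0 = 1
  0 XOR 1 = 1
  1 XOR 0 = 1
  1 XOR 1 = 0
  0 XOR 1 = 1
  1 XOR 0 = 1
= 101010001111011


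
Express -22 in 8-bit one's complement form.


Original: 00010110
Invert all bits:
  bit 0: 0 → 1
  bit 1: 0 → 1
  bit 2: 0 → 1
  bit 3: 1 → 0
  bit 4: 0 → 1
  bit 5: 1 → 0
  bit 6: 1 → 0
  bit 7: 0 → 1
= 11101001


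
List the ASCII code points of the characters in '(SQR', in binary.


String: '(SQR'  (4 characters)
Per-character ASCII lookup:
  '(': special character: '(' = 40 → 101000
  'S': uppercase starts at 65: 'S' = 65 + 18 = 83 → 1010011
  'Q': uppercase starts at 65: 'Q' = 65 + 16 = 81 → 1010001
  'R': uppercase starts at 65: 'R' = 65 + 17 = 82 → 1010010
= 101000 1010011 1010001 1010010


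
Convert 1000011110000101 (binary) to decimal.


Positional values:
Bit 0: 1 × 2^0 = 1
Bit 2: 1 × 2^2 = 4
Bit 7: 1 × 2^7 = 128
Bit 8: 1 × 2^8 = 256
Bit 9: 1 × 2^9 = 512
Bit 10: 1 × 2^10 = 1024
Bit 15: 1 × 2^15 = 32768
Sum = 1 + 4 + 128 + 256 + 512 + 1024 + 32768
= 34693


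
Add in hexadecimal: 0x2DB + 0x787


Align and add column by column (LSB to MSB, each column mod 16 with carry):
  02DB
+ 0787
  ----
  col 0: B(11) + 7(7) + 0 (carry in) = 18 → 2(2), carry out 1
  col 1: D(13) + 8(8) + 1 (carry in) = 22 → 6(6), carry out 1
  col 2: 2(2) + 7(7) + 1 (carry in) = 10 → A(10), carry out 0
  col 3: 0(0) + 0(0) + 0 (carry in) = 0 → 0(0), carry out 0
Reading digits MSB→LSB: 0A62
Strip leading zeros: A62
= 0xA62


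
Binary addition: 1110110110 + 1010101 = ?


Align and add column by column (LSB to MSB, carry propagating):
  01110110110
+ 00001010101
  -----------
  col 0: 0 + 1 + 0 (carry in) = 1 → bit 1, carry out 0
  col 1: 1 + 0 + 0 (carry in) = 1 → bit 1, carry out 0
  col 2: 1 + 1 + 0 (carry in) = 2 → bit 0, carry out 1
  col 3: 0 + 0 + 1 (carry in) = 1 → bit 1, carry out 0
  col 4: 1 + 1 + 0 (carry in) = 2 → bit 0, carry out 1
  col 5: 1 + 0 + 1 (carry in) = 2 → bit 0, carry out 1
  col 6: 0 + 1 + 1 (carry in) = 2 → bit 0, carry out 1
  col 7: 1 + 0 + 1 (carry in) = 2 → bit 0, carry out 1
  col 8: 1 + 0 + 1 (carry in) = 2 → bit 0, carry out 1
  col 9: 1 + 0 + 1 (carry in) = 2 → bit 0, carry out 1
  col 10: 0 + 0 + 1 (carry in) = 1 → bit 1, carry out 0
Reading bits MSB→LSB: 10000001011
Strip leading zeros: 10000001011
= 10000001011


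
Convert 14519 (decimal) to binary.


Divide by 2 repeatedly:
14519 ÷ 2 = 7259 remainder 1
7259 ÷ 2 = 3629 remainder 1
3629 ÷ 2 = 1814 remainder 1
1814 ÷ 2 = 907 remainder 0
907 ÷ 2 = 453 remainder 1
453 ÷ 2 = 226 remainder 1
226 ÷ 2 = 113 remainder 0
113 ÷ 2 = 56 remainder 1
56 ÷ 2 = 28 remainder 0
28 ÷ 2 = 14 remainder 0
14 ÷ 2 = 7 remainder 0
7 ÷ 2 = 3 remainder 1
3 ÷ 2 = 1 remainder 1
1 ÷ 2 = 0 remainder 1
Reading remainders bottom-up:
= 11100010110111


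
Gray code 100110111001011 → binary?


Gray code: 100110111001011
MSB stays the same: 1
Each subsequent bit = prev_binary XOR current_gray:
  B[1] = 1 XOR 0 = 1
  B[2] = 1 XOR 0 = 1
  B[3] = 1 XOR 1 = 0
  B[4] = 0 XOR 1 = 1
  B[5] = 1 XOR 0 = 1
  B[6] = 1 XOR 1 = 0
  B[7] = 0 XOR 1 = 1
  B[8] = 1 XOR 1 = 0
  B[9] = 0 XOR 0 = 0
  B[10] = 0 XOR 0 = 0
  B[11] = 0 XOR 1 = 1
  B[12] = 1 XOR 0 = 1
  B[13] = 1 XOR 1 = 0
  B[14] = 0 XOR 1 = 1
= 111011010001101 (30349 decimal)


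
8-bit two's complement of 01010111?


Original: 01010111
Step 1 - Invert all bits: 10101000
Step 2 - Add 1: 10101000 + 1
= 10101001 (represents -87)


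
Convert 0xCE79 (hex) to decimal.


Positional values:
Position 0: 9 × 16^0 = 9 × 1 = 9
Position 1: 7 × 16^1 = 7 × 16 = 112
Position 2: E × 16^2 = 14 × 256 = 3584
Position 3: C × 16^3 = 12 × 4096 = 49152
Sum = 9 + 112 + 3584 + 49152
= 52857


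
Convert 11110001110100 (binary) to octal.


Group into 3-bit groups: 011110001110100
  011 = 3
  110 = 6
  001 = 1
  110 = 6
  100 = 4
= 0o36164


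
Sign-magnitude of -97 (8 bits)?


Sign bit: 1 (negative)
Magnitude: 97 = 1100001
= 11100001


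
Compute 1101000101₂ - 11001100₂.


Align and subtract column by column (LSB to MSB, borrowing when needed):
  1101000101
- 0011001100
  ----------
  col 0: (1 - 0 borrow-in) - 0 → 1 - 0 = 1, borrow out 0
  col 1: (0 - 0 borrow-in) - 0 → 0 - 0 = 0, borrow out 0
  col 2: (1 - 0 borrow-in) - 1 → 1 - 1 = 0, borrow out 0
  col 3: (0 - 0 borrow-in) - 1 → borrow from next column: (0+2) - 1 = 1, borrow out 1
  col 4: (0 - 1 borrow-in) - 0 → borrow from next column: (-1+2) - 0 = 1, borrow out 1
  col 5: (0 - 1 borrow-in) - 0 → borrow from next column: (-1+2) - 0 = 1, borrow out 1
  col 6: (1 - 1 borrow-in) - 1 → borrow from next column: (0+2) - 1 = 1, borrow out 1
  col 7: (0 - 1 borrow-in) - 1 → borrow from next column: (-1+2) - 1 = 0, borrow out 1
  col 8: (1 - 1 borrow-in) - 0 → 0 - 0 = 0, borrow out 0
  col 9: (1 - 0 borrow-in) - 0 → 1 - 0 = 1, borrow out 0
Reading bits MSB→LSB: 1001111001
Strip leading zeros: 1001111001
= 1001111001


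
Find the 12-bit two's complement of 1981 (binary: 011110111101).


Original: 011110111101
Step 1 - Invert all bits: 100001000010
Step 2 - Add 1: 100001000010 + 1
= 100001000011 (represents -1981)


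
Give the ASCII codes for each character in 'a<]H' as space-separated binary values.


String: 'a<]H'  (4 characters)
Per-character ASCII lookup:
  'a': lowercase starts at 97: 'a' = 97 + 0 = 97 → 1100001
  '<': special character: '<' = 60 → 111100
  ']': special character: ']' = 93 → 1011101
  'H': uppercase starts at 65: 'H' = 65 + 7 = 72 → 1001000
= 1100001 111100 1011101 1001000


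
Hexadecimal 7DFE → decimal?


Positional values:
Position 0: E × 16^0 = 14 × 1 = 14
Position 1: F × 16^1 = 15 × 16 = 240
Position 2: D × 16^2 = 13 × 256 = 3328
Position 3: 7 × 16^3 = 7 × 4096 = 28672
Sum = 14 + 240 + 3328 + 28672
= 32254


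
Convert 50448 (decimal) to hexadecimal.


Divide by 16 repeatedly:
50448 ÷ 16 = 3153 remainder 0 (0)
3153 ÷ 16 = 197 remainder 1 (1)
197 ÷ 16 = 12 remainder 5 (5)
12 ÷ 16 = 0 remainder 12 (C)
Reading remainders bottom-up:
= 0xC510


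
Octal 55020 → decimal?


Positional values:
Position 0: 0 × 8^0 = 0
Position 1: 2 × 8^1 = 16
Position 2: 0 × 8^2 = 0
Position 3: 5 × 8^3 = 2560
Position 4: 5 × 8^4 = 20480
Sum = 0 + 16 + 0 + 2560 + 20480
= 23056


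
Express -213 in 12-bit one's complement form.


Original: 000011010101
Invert all bits:
  bit 0: 0 → 1
  bit 1: 0 → 1
  bit 2: 0 → 1
  bit 3: 0 → 1
  bit 4: 1 → 0
  bit 5: 1 → 0
  bit 6: 0 → 1
  bit 7: 1 → 0
  bit 8: 0 → 1
  bit 9: 1 → 0
  bit 10: 0 → 1
  bit 11: 1 → 0
= 111100101010


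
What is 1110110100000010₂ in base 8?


Group into 3-bit groups: 001110110100000010
  001 = 1
  110 = 6
  110 = 6
  100 = 4
  000 = 0
  010 = 2
= 0o166402


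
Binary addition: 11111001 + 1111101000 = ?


Align and add column by column (LSB to MSB, carry propagating):
  00011111001
+ 01111101000
  -----------
  col 0: 1 + 0 + 0 (carry in) = 1 → bit 1, carry out 0
  col 1: 0 + 0 + 0 (carry in) = 0 → bit 0, carry out 0
  col 2: 0 + 0 + 0 (carry in) = 0 → bit 0, carry out 0
  col 3: 1 + 1 + 0 (carry in) = 2 → bit 0, carry out 1
  col 4: 1 + 0 + 1 (carry in) = 2 → bit 0, carry out 1
  col 5: 1 + 1 + 1 (carry in) = 3 → bit 1, carry out 1
  col 6: 1 + 1 + 1 (carry in) = 3 → bit 1, carry out 1
  col 7: 1 + 1 + 1 (carry in) = 3 → bit 1, carry out 1
  col 8: 0 + 1 + 1 (carry in) = 2 → bit 0, carry out 1
  col 9: 0 + 1 + 1 (carry in) = 2 → bit 0, carry out 1
  col 10: 0 + 0 + 1 (carry in) = 1 → bit 1, carry out 0
Reading bits MSB→LSB: 10011100001
Strip leading zeros: 10011100001
= 10011100001


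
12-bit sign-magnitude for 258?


Sign bit: 0 (positive)
Magnitude: 258 = 00100000010
= 000100000010


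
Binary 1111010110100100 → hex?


Group into 4-bit nibbles: 1111010110100100
  1111 = F
  0101 = 5
  1010 = A
  0100 = 4
= 0xF5A4


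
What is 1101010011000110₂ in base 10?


Positional values:
Bit 1: 1 × 2^1 = 2
Bit 2: 1 × 2^2 = 4
Bit 6: 1 × 2^6 = 64
Bit 7: 1 × 2^7 = 128
Bit 10: 1 × 2^10 = 1024
Bit 12: 1 × 2^12 = 4096
Bit 14: 1 × 2^14 = 16384
Bit 15: 1 × 2^15 = 32768
Sum = 2 + 4 + 64 + 128 + 1024 + 4096 + 16384 + 32768
= 54470


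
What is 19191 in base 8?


Divide by 8 repeatedly:
19191 ÷ 8 = 2398 remainder 7
2398 ÷ 8 = 299 remainder 6
299 ÷ 8 = 37 remainder 3
37 ÷ 8 = 4 remainder 5
4 ÷ 8 = 0 remainder 4
Reading remainders bottom-up:
= 0o45367


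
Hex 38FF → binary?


Each hex digit → 4 binary bits:
  3 = 0011
  8 = 1000
  F = 1111
  F = 1111
Concatenate: 0011 1000 1111 1111
= 0011100011111111


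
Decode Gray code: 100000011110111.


Gray code: 100000011110111
MSB stays the same: 1
Each subsequent bit = prev_binary XOR current_gray:
  B[1] = 1 XOR 0 = 1
  B[2] = 1 XOR 0 = 1
  B[3] = 1 XOR 0 = 1
  B[4] = 1 XOR 0 = 1
  B[5] = 1 XOR 0 = 1
  B[6] = 1 XOR 0 = 1
  B[7] = 1 XOR 1 = 0
  B[8] = 0 XOR 1 = 1
  B[9] = 1 XOR 1 = 0
  B[10] = 0 XOR 1 = 1
  B[11] = 1 XOR 0 = 1
  B[12] = 1 XOR 1 = 0
  B[13] = 0 XOR 1 = 1
  B[14] = 1 XOR 1 = 0
= 111111101011010 (32602 decimal)


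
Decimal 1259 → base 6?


Divide by 6 repeatedly:
1259 ÷ 6 = 209 remainder 5
209 ÷ 6 = 34 remainder 5
34 ÷ 6 = 5 remainder 4
5 ÷ 6 = 0 remainder 5
Reading remainders bottom-up:
= 5455


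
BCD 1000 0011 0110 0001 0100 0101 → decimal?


Each 4-bit group → digit:
  1000 → 8
  0011 → 3
  0110 → 6
  0001 → 1
  0100 → 4
  0101 → 5
= 836145


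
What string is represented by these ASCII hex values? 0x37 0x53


Codes (hex): 0x37 0x53
Per-code ASCII lookup:
  0x37 = 55  (range 48-57: digits, 55 - 48 = 7) → '7'
  0x53 = 83  (range 65-90: uppercase, 83 - 65 = 18) → 'S'
= '7S'


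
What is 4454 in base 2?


Divide by 2 repeatedly:
4454 ÷ 2 = 2227 remainder 0
2227 ÷ 2 = 1113 remainder 1
1113 ÷ 2 = 556 remainder 1
556 ÷ 2 = 278 remainder 0
278 ÷ 2 = 139 remainder 0
139 ÷ 2 = 69 remainder 1
69 ÷ 2 = 34 remainder 1
34 ÷ 2 = 17 remainder 0
17 ÷ 2 = 8 remainder 1
8 ÷ 2 = 4 remainder 0
4 ÷ 2 = 2 remainder 0
2 ÷ 2 = 1 remainder 0
1 ÷ 2 = 0 remainder 1
Reading remainders bottom-up:
= 1000101100110


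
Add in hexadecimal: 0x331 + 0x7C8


Align and add column by column (LSB to MSB, each column mod 16 with carry):
  0331
+ 07C8
  ----
  col 0: 1(1) + 8(8) + 0 (carry in) = 9 → 9(9), carry out 0
  col 1: 3(3) + C(12) + 0 (carry in) = 15 → F(15), carry out 0
  col 2: 3(3) + 7(7) + 0 (carry in) = 10 → A(10), carry out 0
  col 3: 0(0) + 0(0) + 0 (carry in) = 0 → 0(0), carry out 0
Reading digits MSB→LSB: 0AF9
Strip leading zeros: AF9
= 0xAF9


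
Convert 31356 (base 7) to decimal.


Positional values (base 7):
  6 × 7^0 = 6 × 1 = 6
  5 × 7^1 = 5 × 7 = 35
  3 × 7^2 = 3 × 49 = 147
  1 × 7^3 = 1 × 343 = 343
  3 × 7^4 = 3 × 2401 = 7203
Sum = 6 + 35 + 147 + 343 + 7203
= 7734


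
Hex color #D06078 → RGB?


Hex: #D06078
R = D0₁₆ = 208
G = 60₁₆ = 96
B = 78₁₆ = 120
= RGB(208, 96, 120)


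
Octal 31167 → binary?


Each octal digit → 3 binary bits:
  3 = 011
  1 = 001
  1 = 001
  6 = 110
  7 = 111
Concatenate: 011 001 001 110 111
= 011001001110111


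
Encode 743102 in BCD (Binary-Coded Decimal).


Each digit → 4-bit binary:
  7 → 0111
  4 → 0100
  3 → 0011
  1 → 0001
  0 → 0000
  2 → 0010
= 0111 0100 0011 0001 0000 0010


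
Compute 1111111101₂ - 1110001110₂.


Align and subtract column by column (LSB to MSB, borrowing when needed):
  1111111101
- 1110001110
  ----------
  col 0: (1 - 0 borrow-in) - 0 → 1 - 0 = 1, borrow out 0
  col 1: (0 - 0 borrow-in) - 1 → borrow from next column: (0+2) - 1 = 1, borrow out 1
  col 2: (1 - 1 borrow-in) - 1 → borrow from next column: (0+2) - 1 = 1, borrow out 1
  col 3: (1 - 1 borrow-in) - 1 → borrow from next column: (0+2) - 1 = 1, borrow out 1
  col 4: (1 - 1 borrow-in) - 0 → 0 - 0 = 0, borrow out 0
  col 5: (1 - 0 borrow-in) - 0 → 1 - 0 = 1, borrow out 0
  col 6: (1 - 0 borrow-in) - 0 → 1 - 0 = 1, borrow out 0
  col 7: (1 - 0 borrow-in) - 1 → 1 - 1 = 0, borrow out 0
  col 8: (1 - 0 borrow-in) - 1 → 1 - 1 = 0, borrow out 0
  col 9: (1 - 0 borrow-in) - 1 → 1 - 1 = 0, borrow out 0
Reading bits MSB→LSB: 0001101111
Strip leading zeros: 1101111
= 1101111


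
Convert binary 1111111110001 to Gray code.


Binary: 1111111110001
Gray code: G = B XOR (B >> 1)
B >> 1 = 0111111111000
1111111110001 XOR 0111111111000:
  1 XOR 0 = 1
  1 XOR 1 = 0
  1 XOR 1 = 0
  1 XOR 1 = 0
  1 XOR 1 = 0
  1 XOR 1 = 0
  1 XOR 1 = 0
  1 XOR 1 = 0
  1 XOR 1 = 0
  0 XOR 1 = 1
  0 XOR 0 = 0
  0 XOR 0 = 0
  1 XOR 0 = 1
= 1000000001001


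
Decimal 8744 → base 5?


Divide by 5 repeatedly:
8744 ÷ 5 = 1748 remainder 4
1748 ÷ 5 = 349 remainder 3
349 ÷ 5 = 69 remainder 4
69 ÷ 5 = 13 remainder 4
13 ÷ 5 = 2 remainder 3
2 ÷ 5 = 0 remainder 2
Reading remainders bottom-up:
= 234434


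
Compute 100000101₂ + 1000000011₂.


Align and add column by column (LSB to MSB, carry propagating):
  00100000101
+ 01000000011
  -----------
  col 0: 1 + 1 + 0 (carry in) = 2 → bit 0, carry out 1
  col 1: 0 + 1 + 1 (carry in) = 2 → bit 0, carry out 1
  col 2: 1 + 0 + 1 (carry in) = 2 → bit 0, carry out 1
  col 3: 0 + 0 + 1 (carry in) = 1 → bit 1, carry out 0
  col 4: 0 + 0 + 0 (carry in) = 0 → bit 0, carry out 0
  col 5: 0 + 0 + 0 (carry in) = 0 → bit 0, carry out 0
  col 6: 0 + 0 + 0 (carry in) = 0 → bit 0, carry out 0
  col 7: 0 + 0 + 0 (carry in) = 0 → bit 0, carry out 0
  col 8: 1 + 0 + 0 (carry in) = 1 → bit 1, carry out 0
  col 9: 0 + 1 + 0 (carry in) = 1 → bit 1, carry out 0
  col 10: 0 + 0 + 0 (carry in) = 0 → bit 0, carry out 0
Reading bits MSB→LSB: 01100001000
Strip leading zeros: 1100001000
= 1100001000


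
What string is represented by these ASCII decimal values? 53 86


Codes (decimal): 53 86
Per-code ASCII lookup:
  53  (range 48-57: digits, 53 - 48 = 5) → '5'
  86  (range 65-90: uppercase, 86 - 65 = 21) → 'V'
= '5V'


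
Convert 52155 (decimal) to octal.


Divide by 8 repeatedly:
52155 ÷ 8 = 6519 remainder 3
6519 ÷ 8 = 814 remainder 7
814 ÷ 8 = 101 remainder 6
101 ÷ 8 = 12 remainder 5
12 ÷ 8 = 1 remainder 4
1 ÷ 8 = 0 remainder 1
Reading remainders bottom-up:
= 0o145673


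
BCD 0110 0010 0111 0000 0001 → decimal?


Each 4-bit group → digit:
  0110 → 6
  0010 → 2
  0111 → 7
  0000 → 0
  0001 → 1
= 62701


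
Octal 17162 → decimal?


Positional values:
Position 0: 2 × 8^0 = 2
Position 1: 6 × 8^1 = 48
Position 2: 1 × 8^2 = 64
Position 3: 7 × 8^3 = 3584
Position 4: 1 × 8^4 = 4096
Sum = 2 + 48 + 64 + 3584 + 4096
= 7794


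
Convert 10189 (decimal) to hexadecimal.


Divide by 16 repeatedly:
10189 ÷ 16 = 636 remainder 13 (D)
636 ÷ 16 = 39 remainder 12 (C)
39 ÷ 16 = 2 remainder 7 (7)
2 ÷ 16 = 0 remainder 2 (2)
Reading remainders bottom-up:
= 0x27CD


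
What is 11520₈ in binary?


Each octal digit → 3 binary bits:
  1 = 001
  1 = 001
  5 = 101
  2 = 010
  0 = 000
Concatenate: 001 001 101 010 000
= 001001101010000


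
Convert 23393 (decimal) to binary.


Divide by 2 repeatedly:
23393 ÷ 2 = 11696 remainder 1
11696 ÷ 2 = 5848 remainder 0
5848 ÷ 2 = 2924 remainder 0
2924 ÷ 2 = 1462 remainder 0
1462 ÷ 2 = 731 remainder 0
731 ÷ 2 = 365 remainder 1
365 ÷ 2 = 182 remainder 1
182 ÷ 2 = 91 remainder 0
91 ÷ 2 = 45 remainder 1
45 ÷ 2 = 22 remainder 1
22 ÷ 2 = 11 remainder 0
11 ÷ 2 = 5 remainder 1
5 ÷ 2 = 2 remainder 1
2 ÷ 2 = 1 remainder 0
1 ÷ 2 = 0 remainder 1
Reading remainders bottom-up:
= 101101101100001


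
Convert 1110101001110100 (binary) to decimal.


Positional values:
Bit 2: 1 × 2^2 = 4
Bit 4: 1 × 2^4 = 16
Bit 5: 1 × 2^5 = 32
Bit 6: 1 × 2^6 = 64
Bit 9: 1 × 2^9 = 512
Bit 11: 1 × 2^11 = 2048
Bit 13: 1 × 2^13 = 8192
Bit 14: 1 × 2^14 = 16384
Bit 15: 1 × 2^15 = 32768
Sum = 4 + 16 + 32 + 64 + 512 + 2048 + 8192 + 16384 + 32768
= 60020


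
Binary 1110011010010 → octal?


Group into 3-bit groups: 001110011010010
  001 = 1
  110 = 6
  011 = 3
  010 = 2
  010 = 2
= 0o16322


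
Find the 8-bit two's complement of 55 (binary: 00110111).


Original: 00110111
Step 1 - Invert all bits: 11001000
Step 2 - Add 1: 11001000 + 1
= 11001001 (represents -55)


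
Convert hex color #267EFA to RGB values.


Hex: #267EFA
R = 26₁₆ = 38
G = 7E₁₆ = 126
B = FA₁₆ = 250
= RGB(38, 126, 250)


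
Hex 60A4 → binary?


Each hex digit → 4 binary bits:
  6 = 0110
  0 = 0000
  A = 1010
  4 = 0100
Concatenate: 0110 0000 1010 0100
= 0110000010100100


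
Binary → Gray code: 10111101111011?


Binary: 10111101111011
Gray code: G = B XOR (B >> 1)
B >> 1 = 01011110111101
10111101111011 XOR 01011110111101:
  1 XOR 0 = 1
  0 XOR 1 = 1
  1 XOR 0 = 1
  1 XOR 1 = 0
  1 XOR 1 = 0
  1 XOR 1 = 0
  0 XOR 1 = 1
  1 XOR 0 = 1
  1 XOR 1 = 0
  1 XOR 1 = 0
  1 XOR 1 = 0
  0 XOR 1 = 1
  1 XOR 0 = 1
  1 XOR 1 = 0
= 11100011000110


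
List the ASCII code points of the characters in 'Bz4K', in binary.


String: 'Bz4K'  (4 characters)
Per-character ASCII lookup:
  'B': uppercase starts at 65: 'B' = 65 + 1 = 66 → 1000010
  'z': lowercase starts at 97: 'z' = 97 + 25 = 122 → 1111010
  '4': digits start at 48: '4' = 48 + 4 = 52 → 110100
  'K': uppercase starts at 65: 'K' = 65 + 10 = 75 → 1001011
= 1000010 1111010 110100 1001011


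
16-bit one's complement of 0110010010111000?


Original: 0110010010111000
Invert all bits:
  bit 0: 0 → 1
  bit 1: 1 → 0
  bit 2: 1 → 0
  bit 3: 0 → 1
  bit 4: 0 → 1
  bit 5: 1 → 0
  bit 6: 0 → 1
  bit 7: 0 → 1
  bit 8: 1 → 0
  bit 9: 0 → 1
  bit 10: 1 → 0
  bit 11: 1 → 0
  bit 12: 1 → 0
  bit 13: 0 → 1
  bit 14: 0 → 1
  bit 15: 0 → 1
= 1001101101000111


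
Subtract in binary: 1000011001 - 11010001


Align and subtract column by column (LSB to MSB, borrowing when needed):
  1000011001
- 0011010001
  ----------
  col 0: (1 - 0 borrow-in) - 1 → 1 - 1 = 0, borrow out 0
  col 1: (0 - 0 borrow-in) - 0 → 0 - 0 = 0, borrow out 0
  col 2: (0 - 0 borrow-in) - 0 → 0 - 0 = 0, borrow out 0
  col 3: (1 - 0 borrow-in) - 0 → 1 - 0 = 1, borrow out 0
  col 4: (1 - 0 borrow-in) - 1 → 1 - 1 = 0, borrow out 0
  col 5: (0 - 0 borrow-in) - 0 → 0 - 0 = 0, borrow out 0
  col 6: (0 - 0 borrow-in) - 1 → borrow from next column: (0+2) - 1 = 1, borrow out 1
  col 7: (0 - 1 borrow-in) - 1 → borrow from next column: (-1+2) - 1 = 0, borrow out 1
  col 8: (0 - 1 borrow-in) - 0 → borrow from next column: (-1+2) - 0 = 1, borrow out 1
  col 9: (1 - 1 borrow-in) - 0 → 0 - 0 = 0, borrow out 0
Reading bits MSB→LSB: 0101001000
Strip leading zeros: 101001000
= 101001000


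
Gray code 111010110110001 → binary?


Gray code: 111010110110001
MSB stays the same: 1
Each subsequent bit = prev_binary XOR current_gray:
  B[1] = 1 XOR 1 = 0
  B[2] = 0 XOR 1 = 1
  B[3] = 1 XOR 0 = 1
  B[4] = 1 XOR 1 = 0
  B[5] = 0 XOR 0 = 0
  B[6] = 0 XOR 1 = 1
  B[7] = 1 XOR 1 = 0
  B[8] = 0 XOR 0 = 0
  B[9] = 0 XOR 1 = 1
  B[10] = 1 XOR 1 = 0
  B[11] = 0 XOR 0 = 0
  B[12] = 0 XOR 0 = 0
  B[13] = 0 XOR 0 = 0
  B[14] = 0 XOR 1 = 1
= 101100100100001 (22817 decimal)


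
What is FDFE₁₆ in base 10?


Positional values:
Position 0: E × 16^0 = 14 × 1 = 14
Position 1: F × 16^1 = 15 × 16 = 240
Position 2: D × 16^2 = 13 × 256 = 3328
Position 3: F × 16^3 = 15 × 4096 = 61440
Sum = 14 + 240 + 3328 + 61440
= 65022


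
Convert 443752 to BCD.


Each digit → 4-bit binary:
  4 → 0100
  4 → 0100
  3 → 0011
  7 → 0111
  5 → 0101
  2 → 0010
= 0100 0100 0011 0111 0101 0010


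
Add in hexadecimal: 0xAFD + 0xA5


Align and add column by column (LSB to MSB, each column mod 16 with carry):
  0AFD
+ 00A5
  ----
  col 0: D(13) + 5(5) + 0 (carry in) = 18 → 2(2), carry out 1
  col 1: F(15) + A(10) + 1 (carry in) = 26 → A(10), carry out 1
  col 2: A(10) + 0(0) + 1 (carry in) = 11 → B(11), carry out 0
  col 3: 0(0) + 0(0) + 0 (carry in) = 0 → 0(0), carry out 0
Reading digits MSB→LSB: 0BA2
Strip leading zeros: BA2
= 0xBA2


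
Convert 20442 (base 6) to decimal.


Positional values (base 6):
  2 × 6^0 = 2 × 1 = 2
  4 × 6^1 = 4 × 6 = 24
  4 × 6^2 = 4 × 36 = 144
  0 × 6^3 = 0 × 216 = 0
  2 × 6^4 = 2 × 1296 = 2592
Sum = 2 + 24 + 144 + 0 + 2592
= 2762


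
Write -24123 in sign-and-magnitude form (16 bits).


Sign bit: 1 (negative)
Magnitude: 24123 = 101111000111011
= 1101111000111011


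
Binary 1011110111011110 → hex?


Group into 4-bit nibbles: 1011110111011110
  1011 = B
  1101 = D
  1101 = D
  1110 = E
= 0xBDDE


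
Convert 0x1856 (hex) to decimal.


Positional values:
Position 0: 6 × 16^0 = 6 × 1 = 6
Position 1: 5 × 16^1 = 5 × 16 = 80
Position 2: 8 × 16^2 = 8 × 256 = 2048
Position 3: 1 × 16^3 = 1 × 4096 = 4096
Sum = 6 + 80 + 2048 + 4096
= 6230


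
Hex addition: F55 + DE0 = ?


Align and add column by column (LSB to MSB, each column mod 16 with carry):
  0F55
+ 0DE0
  ----
  col 0: 5(5) + 0(0) + 0 (carry in) = 5 → 5(5), carry out 0
  col 1: 5(5) + E(14) + 0 (carry in) = 19 → 3(3), carry out 1
  col 2: F(15) + D(13) + 1 (carry in) = 29 → D(13), carry out 1
  col 3: 0(0) + 0(0) + 1 (carry in) = 1 → 1(1), carry out 0
Reading digits MSB→LSB: 1D35
Strip leading zeros: 1D35
= 0x1D35


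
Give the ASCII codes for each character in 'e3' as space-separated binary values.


String: 'e3'  (2 characters)
Per-character ASCII lookup:
  'e': lowercase starts at 97: 'e' = 97 + 4 = 101 → 1100101
  '3': digits start at 48: '3' = 48 + 3 = 51 → 110011
= 1100101 110011


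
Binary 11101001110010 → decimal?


Positional values:
Bit 1: 1 × 2^1 = 2
Bit 4: 1 × 2^4 = 16
Bit 5: 1 × 2^5 = 32
Bit 6: 1 × 2^6 = 64
Bit 9: 1 × 2^9 = 512
Bit 11: 1 × 2^11 = 2048
Bit 12: 1 × 2^12 = 4096
Bit 13: 1 × 2^13 = 8192
Sum = 2 + 16 + 32 + 64 + 512 + 2048 + 4096 + 8192
= 14962


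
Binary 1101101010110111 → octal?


Group into 3-bit groups: 001101101010110111
  001 = 1
  101 = 5
  101 = 5
  010 = 2
  110 = 6
  111 = 7
= 0o155267


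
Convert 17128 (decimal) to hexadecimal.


Divide by 16 repeatedly:
17128 ÷ 16 = 1070 remainder 8 (8)
1070 ÷ 16 = 66 remainder 14 (E)
66 ÷ 16 = 4 remainder 2 (2)
4 ÷ 16 = 0 remainder 4 (4)
Reading remainders bottom-up:
= 0x42E8


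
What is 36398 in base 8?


Divide by 8 repeatedly:
36398 ÷ 8 = 4549 remainder 6
4549 ÷ 8 = 568 remainder 5
568 ÷ 8 = 71 remainder 0
71 ÷ 8 = 8 remainder 7
8 ÷ 8 = 1 remainder 0
1 ÷ 8 = 0 remainder 1
Reading remainders bottom-up:
= 0o107056


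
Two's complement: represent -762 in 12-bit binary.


Original: 001011111010
Step 1 - Invert all bits: 110100000101
Step 2 - Add 1: 110100000101 + 1
= 110100000110 (represents -762)


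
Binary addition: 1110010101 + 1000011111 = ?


Align and add column by column (LSB to MSB, carry propagating):
  01110010101
+ 01000011111
  -----------
  col 0: 1 + 1 + 0 (carry in) = 2 → bit 0, carry out 1
  col 1: 0 + 1 + 1 (carry in) = 2 → bit 0, carry out 1
  col 2: 1 + 1 + 1 (carry in) = 3 → bit 1, carry out 1
  col 3: 0 + 1 + 1 (carry in) = 2 → bit 0, carry out 1
  col 4: 1 + 1 + 1 (carry in) = 3 → bit 1, carry out 1
  col 5: 0 + 0 + 1 (carry in) = 1 → bit 1, carry out 0
  col 6: 0 + 0 + 0 (carry in) = 0 → bit 0, carry out 0
  col 7: 1 + 0 + 0 (carry in) = 1 → bit 1, carry out 0
  col 8: 1 + 0 + 0 (carry in) = 1 → bit 1, carry out 0
  col 9: 1 + 1 + 0 (carry in) = 2 → bit 0, carry out 1
  col 10: 0 + 0 + 1 (carry in) = 1 → bit 1, carry out 0
Reading bits MSB→LSB: 10110110100
Strip leading zeros: 10110110100
= 10110110100


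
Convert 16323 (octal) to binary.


Each octal digit → 3 binary bits:
  1 = 001
  6 = 110
  3 = 011
  2 = 010
  3 = 011
Concatenate: 001 110 011 010 011
= 001110011010011


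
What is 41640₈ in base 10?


Positional values:
Position 0: 0 × 8^0 = 0
Position 1: 4 × 8^1 = 32
Position 2: 6 × 8^2 = 384
Position 3: 1 × 8^3 = 512
Position 4: 4 × 8^4 = 16384
Sum = 0 + 32 + 384 + 512 + 16384
= 17312


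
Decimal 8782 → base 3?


Divide by 3 repeatedly:
8782 ÷ 3 = 2927 remainder 1
2927 ÷ 3 = 975 remainder 2
975 ÷ 3 = 325 remainder 0
325 ÷ 3 = 108 remainder 1
108 ÷ 3 = 36 remainder 0
36 ÷ 3 = 12 remainder 0
12 ÷ 3 = 4 remainder 0
4 ÷ 3 = 1 remainder 1
1 ÷ 3 = 0 remainder 1
Reading remainders bottom-up:
= 110001021


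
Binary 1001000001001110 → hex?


Group into 4-bit nibbles: 1001000001001110
  1001 = 9
  0000 = 0
  0100 = 4
  1110 = E
= 0x904E


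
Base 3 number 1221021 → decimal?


Positional values (base 3):
  1 × 3^0 = 1 × 1 = 1
  2 × 3^1 = 2 × 3 = 6
  0 × 3^2 = 0 × 9 = 0
  1 × 3^3 = 1 × 27 = 27
  2 × 3^4 = 2 × 81 = 162
  2 × 3^5 = 2 × 243 = 486
  1 × 3^6 = 1 × 729 = 729
Sum = 1 + 6 + 0 + 27 + 162 + 486 + 729
= 1411


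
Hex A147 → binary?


Each hex digit → 4 binary bits:
  A = 1010
  1 = 0001
  4 = 0100
  7 = 0111
Concatenate: 1010 0001 0100 0111
= 1010000101000111


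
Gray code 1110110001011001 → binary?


Gray code: 1110110001011001
MSB stays the same: 1
Each subsequent bit = prev_binary XOR current_gray:
  B[1] = 1 XOR 1 = 0
  B[2] = 0 XOR 1 = 1
  B[3] = 1 XOR 0 = 1
  B[4] = 1 XOR 1 = 0
  B[5] = 0 XOR 1 = 1
  B[6] = 1 XOR 0 = 1
  B[7] = 1 XOR 0 = 1
  B[8] = 1 XOR 0 = 1
  B[9] = 1 XOR 1 = 0
  B[10] = 0 XOR 0 = 0
  B[11] = 0 XOR 1 = 1
  B[12] = 1 XOR 1 = 0
  B[13] = 0 XOR 0 = 0
  B[14] = 0 XOR 0 = 0
  B[15] = 0 XOR 1 = 1
= 1011011110010001 (46993 decimal)


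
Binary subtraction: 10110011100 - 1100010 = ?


Align and subtract column by column (LSB to MSB, borrowing when needed):
  10110011100
- 00001100010
  -----------
  col 0: (0 - 0 borrow-in) - 0 → 0 - 0 = 0, borrow out 0
  col 1: (0 - 0 borrow-in) - 1 → borrow from next column: (0+2) - 1 = 1, borrow out 1
  col 2: (1 - 1 borrow-in) - 0 → 0 - 0 = 0, borrow out 0
  col 3: (1 - 0 borrow-in) - 0 → 1 - 0 = 1, borrow out 0
  col 4: (1 - 0 borrow-in) - 0 → 1 - 0 = 1, borrow out 0
  col 5: (0 - 0 borrow-in) - 1 → borrow from next column: (0+2) - 1 = 1, borrow out 1
  col 6: (0 - 1 borrow-in) - 1 → borrow from next column: (-1+2) - 1 = 0, borrow out 1
  col 7: (1 - 1 borrow-in) - 0 → 0 - 0 = 0, borrow out 0
  col 8: (1 - 0 borrow-in) - 0 → 1 - 0 = 1, borrow out 0
  col 9: (0 - 0 borrow-in) - 0 → 0 - 0 = 0, borrow out 0
  col 10: (1 - 0 borrow-in) - 0 → 1 - 0 = 1, borrow out 0
Reading bits MSB→LSB: 10100111010
Strip leading zeros: 10100111010
= 10100111010


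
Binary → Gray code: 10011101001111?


Binary: 10011101001111
Gray code: G = B XOR (B >> 1)
B >> 1 = 01001110100111
10011101001111 XOR 01001110100111:
  1 XOR 0 = 1
  0 XOR 1 = 1
  0 XOR 0 = 0
  1 XOR 0 = 1
  1 XOR 1 = 0
  1 XOR 1 = 0
  0 XOR 1 = 1
  1 XOR 0 = 1
  0 XOR 1 = 1
  0 XOR 0 = 0
  1 XOR 0 = 1
  1 XOR 1 = 0
  1 XOR 1 = 0
  1 XOR 1 = 0
= 11010011101000


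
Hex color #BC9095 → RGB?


Hex: #BC9095
R = BC₁₆ = 188
G = 90₁₆ = 144
B = 95₁₆ = 149
= RGB(188, 144, 149)


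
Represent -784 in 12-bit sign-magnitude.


Sign bit: 1 (negative)
Magnitude: 784 = 01100010000
= 101100010000


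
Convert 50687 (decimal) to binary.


Divide by 2 repeatedly:
50687 ÷ 2 = 25343 remainder 1
25343 ÷ 2 = 12671 remainder 1
12671 ÷ 2 = 6335 remainder 1
6335 ÷ 2 = 3167 remainder 1
3167 ÷ 2 = 1583 remainder 1
1583 ÷ 2 = 791 remainder 1
791 ÷ 2 = 395 remainder 1
395 ÷ 2 = 197 remainder 1
197 ÷ 2 = 98 remainder 1
98 ÷ 2 = 49 remainder 0
49 ÷ 2 = 24 remainder 1
24 ÷ 2 = 12 remainder 0
12 ÷ 2 = 6 remainder 0
6 ÷ 2 = 3 remainder 0
3 ÷ 2 = 1 remainder 1
1 ÷ 2 = 0 remainder 1
Reading remainders bottom-up:
= 1100010111111111


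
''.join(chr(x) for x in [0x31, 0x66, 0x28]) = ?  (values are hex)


Codes (hex): 0x31 0x66 0x28
Per-code ASCII lookup:
  0x31 = 49  (range 48-57: digits, 49 - 48 = 1) → '1'
  0x66 = 102  (range 97-122: lowercase, 102 - 97 = 5) → 'f'
  0x28 = 40  (special character) → '('
= '1f('


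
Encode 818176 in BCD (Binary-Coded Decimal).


Each digit → 4-bit binary:
  8 → 1000
  1 → 0001
  8 → 1000
  1 → 0001
  7 → 0111
  6 → 0110
= 1000 0001 1000 0001 0111 0110


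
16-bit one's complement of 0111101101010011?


Original: 0111101101010011
Invert all bits:
  bit 0: 0 → 1
  bit 1: 1 → 0
  bit 2: 1 → 0
  bit 3: 1 → 0
  bit 4: 1 → 0
  bit 5: 0 → 1
  bit 6: 1 → 0
  bit 7: 1 → 0
  bit 8: 0 → 1
  bit 9: 1 → 0
  bit 10: 0 → 1
  bit 11: 1 → 0
  bit 12: 0 → 1
  bit 13: 0 → 1
  bit 14: 1 → 0
  bit 15: 1 → 0
= 1000010010101100


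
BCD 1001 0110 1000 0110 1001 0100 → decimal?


Each 4-bit group → digit:
  1001 → 9
  0110 → 6
  1000 → 8
  0110 → 6
  1001 → 9
  0100 → 4
= 968694


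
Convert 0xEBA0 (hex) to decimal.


Positional values:
Position 0: 0 × 16^0 = 0 × 1 = 0
Position 1: A × 16^1 = 10 × 16 = 160
Position 2: B × 16^2 = 11 × 256 = 2816
Position 3: E × 16^3 = 14 × 4096 = 57344
Sum = 0 + 160 + 2816 + 57344
= 60320


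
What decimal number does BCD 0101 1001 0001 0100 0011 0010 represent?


Each 4-bit group → digit:
  0101 → 5
  1001 → 9
  0001 → 1
  0100 → 4
  0011 → 3
  0010 → 2
= 591432


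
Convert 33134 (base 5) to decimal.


Positional values (base 5):
  4 × 5^0 = 4 × 1 = 4
  3 × 5^1 = 3 × 5 = 15
  1 × 5^2 = 1 × 25 = 25
  3 × 5^3 = 3 × 125 = 375
  3 × 5^4 = 3 × 625 = 1875
Sum = 4 + 15 + 25 + 375 + 1875
= 2294


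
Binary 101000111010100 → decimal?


Positional values:
Bit 2: 1 × 2^2 = 4
Bit 4: 1 × 2^4 = 16
Bit 6: 1 × 2^6 = 64
Bit 7: 1 × 2^7 = 128
Bit 8: 1 × 2^8 = 256
Bit 12: 1 × 2^12 = 4096
Bit 14: 1 × 2^14 = 16384
Sum = 4 + 16 + 64 + 128 + 256 + 4096 + 16384
= 20948


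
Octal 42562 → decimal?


Positional values:
Position 0: 2 × 8^0 = 2
Position 1: 6 × 8^1 = 48
Position 2: 5 × 8^2 = 320
Position 3: 2 × 8^3 = 1024
Position 4: 4 × 8^4 = 16384
Sum = 2 + 48 + 320 + 1024 + 16384
= 17778


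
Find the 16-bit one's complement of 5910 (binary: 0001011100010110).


Original: 0001011100010110
Invert all bits:
  bit 0: 0 → 1
  bit 1: 0 → 1
  bit 2: 0 → 1
  bit 3: 1 → 0
  bit 4: 0 → 1
  bit 5: 1 → 0
  bit 6: 1 → 0
  bit 7: 1 → 0
  bit 8: 0 → 1
  bit 9: 0 → 1
  bit 10: 0 → 1
  bit 11: 1 → 0
  bit 12: 0 → 1
  bit 13: 1 → 0
  bit 14: 1 → 0
  bit 15: 0 → 1
= 1110100011101001


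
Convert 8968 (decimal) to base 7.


Divide by 7 repeatedly:
8968 ÷ 7 = 1281 remainder 1
1281 ÷ 7 = 183 remainder 0
183 ÷ 7 = 26 remainder 1
26 ÷ 7 = 3 remainder 5
3 ÷ 7 = 0 remainder 3
Reading remainders bottom-up:
= 35101


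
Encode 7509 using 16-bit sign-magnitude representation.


Sign bit: 0 (positive)
Magnitude: 7509 = 001110101010101
= 0001110101010101


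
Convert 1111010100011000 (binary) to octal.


Group into 3-bit groups: 001111010100011000
  001 = 1
  111 = 7
  010 = 2
  100 = 4
  011 = 3
  000 = 0
= 0o172430


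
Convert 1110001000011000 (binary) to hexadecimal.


Group into 4-bit nibbles: 1110001000011000
  1110 = E
  0010 = 2
  0001 = 1
  1000 = 8
= 0xE218


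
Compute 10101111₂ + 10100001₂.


Align and add column by column (LSB to MSB, carry propagating):
  010101111
+ 010100001
  ---------
  col 0: 1 + 1 + 0 (carry in) = 2 → bit 0, carry out 1
  col 1: 1 + 0 + 1 (carry in) = 2 → bit 0, carry out 1
  col 2: 1 + 0 + 1 (carry in) = 2 → bit 0, carry out 1
  col 3: 1 + 0 + 1 (carry in) = 2 → bit 0, carry out 1
  col 4: 0 + 0 + 1 (carry in) = 1 → bit 1, carry out 0
  col 5: 1 + 1 + 0 (carry in) = 2 → bit 0, carry out 1
  col 6: 0 + 0 + 1 (carry in) = 1 → bit 1, carry out 0
  col 7: 1 + 1 + 0 (carry in) = 2 → bit 0, carry out 1
  col 8: 0 + 0 + 1 (carry in) = 1 → bit 1, carry out 0
Reading bits MSB→LSB: 101010000
Strip leading zeros: 101010000
= 101010000


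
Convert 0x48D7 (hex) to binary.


Each hex digit → 4 binary bits:
  4 = 0100
  8 = 1000
  D = 1101
  7 = 0111
Concatenate: 0100 1000 1101 0111
= 0100100011010111


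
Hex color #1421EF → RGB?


Hex: #1421EF
R = 14₁₆ = 20
G = 21₁₆ = 33
B = EF₁₆ = 239
= RGB(20, 33, 239)


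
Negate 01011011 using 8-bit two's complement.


Original: 01011011
Step 1 - Invert all bits: 10100100
Step 2 - Add 1: 10100100 + 1
= 10100101 (represents -91)


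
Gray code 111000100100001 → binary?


Gray code: 111000100100001
MSB stays the same: 1
Each subsequent bit = prev_binary XOR current_gray:
  B[1] = 1 XOR 1 = 0
  B[2] = 0 XOR 1 = 1
  B[3] = 1 XOR 0 = 1
  B[4] = 1 XOR 0 = 1
  B[5] = 1 XOR 0 = 1
  B[6] = 1 XOR 1 = 0
  B[7] = 0 XOR 0 = 0
  B[8] = 0 XOR 0 = 0
  B[9] = 0 XOR 1 = 1
  B[10] = 1 XOR 0 = 1
  B[11] = 1 XOR 0 = 1
  B[12] = 1 XOR 0 = 1
  B[13] = 1 XOR 0 = 1
  B[14] = 1 XOR 1 = 0
= 101111000111110 (24126 decimal)


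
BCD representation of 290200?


Each digit → 4-bit binary:
  2 → 0010
  9 → 1001
  0 → 0000
  2 → 0010
  0 → 0000
  0 → 0000
= 0010 1001 0000 0010 0000 0000
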